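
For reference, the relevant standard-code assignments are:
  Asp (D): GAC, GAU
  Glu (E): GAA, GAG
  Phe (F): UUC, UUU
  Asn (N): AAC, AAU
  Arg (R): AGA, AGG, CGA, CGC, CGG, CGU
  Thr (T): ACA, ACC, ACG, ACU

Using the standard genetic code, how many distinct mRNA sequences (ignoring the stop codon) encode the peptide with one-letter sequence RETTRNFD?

Arg: 6 codons.
Glu: 2 codons.
Thr: 4 codons.
Thr: 4 codons.
Arg: 6 codons.
Asn: 2 codons.
Phe: 2 codons.
Asp: 2 codons.
6 × 2 × 4 × 4 × 6 × 2 × 2 × 2 = 9216.

9216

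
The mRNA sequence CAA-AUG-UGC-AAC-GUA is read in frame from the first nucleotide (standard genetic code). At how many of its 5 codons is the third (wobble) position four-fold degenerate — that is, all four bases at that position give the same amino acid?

1

Codon 1 CAA (Gln): third position 2-fold.
Codon 2 AUG (Met): third position 1-fold.
Codon 3 UGC (Cys): third position 2-fold.
Codon 4 AAC (Asn): third position 2-fold.
Codon 5 GUA (Val): third position 4-fold.
Four-fold degenerate third positions: 1.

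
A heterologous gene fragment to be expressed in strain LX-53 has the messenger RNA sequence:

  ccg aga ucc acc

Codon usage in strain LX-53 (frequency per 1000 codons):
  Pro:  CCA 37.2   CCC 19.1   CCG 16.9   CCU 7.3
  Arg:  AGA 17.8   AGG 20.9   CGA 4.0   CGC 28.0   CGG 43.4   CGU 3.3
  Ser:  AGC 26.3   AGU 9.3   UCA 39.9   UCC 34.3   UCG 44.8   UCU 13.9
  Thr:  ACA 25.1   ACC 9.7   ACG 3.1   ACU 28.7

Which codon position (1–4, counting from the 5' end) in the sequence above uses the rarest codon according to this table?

4

Codon 1 CCG (Pro): 16.9 per 1000.
Codon 2 AGA (Arg): 17.8 per 1000.
Codon 3 UCC (Ser): 34.3 per 1000.
Codon 4 ACC (Thr): 9.7 per 1000.
Lowest frequency is 9.7 at codon 4.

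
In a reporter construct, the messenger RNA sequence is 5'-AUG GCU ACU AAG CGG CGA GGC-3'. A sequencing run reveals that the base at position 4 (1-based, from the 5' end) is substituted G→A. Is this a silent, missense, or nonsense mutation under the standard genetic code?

Position 4 falls in codon 2: GCU → Ala.
After the substitution the codon is ACU → Thr.
Ala ≠ Thr, so this is a missense mutation.

missense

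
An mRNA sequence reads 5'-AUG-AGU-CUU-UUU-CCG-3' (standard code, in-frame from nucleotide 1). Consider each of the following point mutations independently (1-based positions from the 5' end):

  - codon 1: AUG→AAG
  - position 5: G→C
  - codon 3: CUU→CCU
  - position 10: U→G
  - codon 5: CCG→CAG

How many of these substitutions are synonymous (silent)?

0

Codon 1: AUG (Met) → AAG (Lys) — missense.
Codon 2: AGU (Ser) → ACU (Thr) — missense.
Codon 3: CUU (Leu) → CCU (Pro) — missense.
Codon 4: UUU (Phe) → GUU (Val) — missense.
Codon 5: CCG (Pro) → CAG (Gln) — missense.
Synonymous: 0 of 5.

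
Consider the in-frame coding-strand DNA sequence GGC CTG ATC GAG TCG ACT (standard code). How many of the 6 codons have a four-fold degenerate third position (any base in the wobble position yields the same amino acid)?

4

Codon 1 GGC (Gly): third position 4-fold.
Codon 2 CTG (Leu): third position 4-fold.
Codon 3 ATC (Ile): third position 3-fold.
Codon 4 GAG (Glu): third position 2-fold.
Codon 5 TCG (Ser): third position 4-fold.
Codon 6 ACT (Thr): third position 4-fold.
Four-fold degenerate third positions: 4.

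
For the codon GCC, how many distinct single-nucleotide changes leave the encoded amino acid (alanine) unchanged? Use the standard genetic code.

3

Position 1: none → 0 synonymous.
Position 2: none → 0 synonymous.
Position 3: GCU, GCA, GCG → 3 synonymous.
Total: 0 + 0 + 3 = 3.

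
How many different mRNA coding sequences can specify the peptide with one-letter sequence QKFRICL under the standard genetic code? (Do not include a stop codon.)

Gln: 2 codons.
Lys: 2 codons.
Phe: 2 codons.
Arg: 6 codons.
Ile: 3 codons.
Cys: 2 codons.
Leu: 6 codons.
2 × 2 × 2 × 6 × 3 × 2 × 6 = 1728.

1728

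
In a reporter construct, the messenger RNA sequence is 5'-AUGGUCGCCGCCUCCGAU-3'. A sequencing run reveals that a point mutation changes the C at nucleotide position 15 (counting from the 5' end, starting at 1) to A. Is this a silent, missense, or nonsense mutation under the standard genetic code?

Position 15 falls in codon 5: UCC → Ser.
After the substitution the codon is UCA → Ser.
Both encode Ser, so the change is synonymous.

silent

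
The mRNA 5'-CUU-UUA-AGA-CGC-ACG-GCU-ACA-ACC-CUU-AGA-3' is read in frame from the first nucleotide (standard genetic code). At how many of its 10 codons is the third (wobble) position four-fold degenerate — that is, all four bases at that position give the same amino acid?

7

Codon 1 CUU (Leu): third position 4-fold.
Codon 2 UUA (Leu): third position 2-fold.
Codon 3 AGA (Arg): third position 2-fold.
Codon 4 CGC (Arg): third position 4-fold.
Codon 5 ACG (Thr): third position 4-fold.
Codon 6 GCU (Ala): third position 4-fold.
Codon 7 ACA (Thr): third position 4-fold.
Codon 8 ACC (Thr): third position 4-fold.
Codon 9 CUU (Leu): third position 4-fold.
Codon 10 AGA (Arg): third position 2-fold.
Four-fold degenerate third positions: 7.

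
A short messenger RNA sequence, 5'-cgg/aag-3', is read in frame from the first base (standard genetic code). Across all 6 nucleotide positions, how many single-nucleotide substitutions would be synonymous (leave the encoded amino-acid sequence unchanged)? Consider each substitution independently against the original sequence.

5

Codon 1 (CGG, Arg): 4 synonymous substitutions.
Codon 2 (AAG, Lys): 1 synonymous substitution.
Total: 4 + 1 = 5.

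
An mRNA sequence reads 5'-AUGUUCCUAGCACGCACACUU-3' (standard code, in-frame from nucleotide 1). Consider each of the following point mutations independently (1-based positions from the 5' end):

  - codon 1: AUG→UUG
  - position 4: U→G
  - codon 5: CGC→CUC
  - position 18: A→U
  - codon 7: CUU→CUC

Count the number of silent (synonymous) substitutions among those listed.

Codon 1: AUG (Met) → UUG (Leu) — missense.
Codon 2: UUC (Phe) → GUC (Val) — missense.
Codon 5: CGC (Arg) → CUC (Leu) — missense.
Codon 6: ACA (Thr) → ACU (Thr) — synonymous.
Codon 7: CUU (Leu) → CUC (Leu) — synonymous.
Synonymous: 2 of 5.

2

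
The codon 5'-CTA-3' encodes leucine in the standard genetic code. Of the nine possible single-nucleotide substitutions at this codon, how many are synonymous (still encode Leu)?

4

Position 1: TTA → 1 synonymous.
Position 2: none → 0 synonymous.
Position 3: CTT, CTC, CTG → 3 synonymous.
Total: 1 + 0 + 3 = 4.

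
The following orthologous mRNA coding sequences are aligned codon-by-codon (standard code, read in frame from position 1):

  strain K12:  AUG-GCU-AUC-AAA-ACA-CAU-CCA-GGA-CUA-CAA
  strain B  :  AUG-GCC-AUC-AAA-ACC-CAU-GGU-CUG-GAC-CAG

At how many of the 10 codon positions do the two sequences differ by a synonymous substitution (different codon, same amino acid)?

Codon 1: AUG Met / AUG Met — identical.
Codon 2: GCU Ala / GCC Ala — synonymous.
Codon 3: AUC Ile / AUC Ile — identical.
Codon 4: AAA Lys / AAA Lys — identical.
Codon 5: ACA Thr / ACC Thr — synonymous.
Codon 6: CAU His / CAU His — identical.
Codon 7: CCA Pro / GGU Gly — nonsynonymous.
Codon 8: GGA Gly / CUG Leu — nonsynonymous.
Codon 9: CUA Leu / GAC Asp — nonsynonymous.
Codon 10: CAA Gln / CAG Gln — synonymous.
Synonymous differences: 3.

3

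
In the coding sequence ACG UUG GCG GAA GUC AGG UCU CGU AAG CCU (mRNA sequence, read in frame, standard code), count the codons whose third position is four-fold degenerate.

Codon 1 ACG (Thr): third position 4-fold.
Codon 2 UUG (Leu): third position 2-fold.
Codon 3 GCG (Ala): third position 4-fold.
Codon 4 GAA (Glu): third position 2-fold.
Codon 5 GUC (Val): third position 4-fold.
Codon 6 AGG (Arg): third position 2-fold.
Codon 7 UCU (Ser): third position 4-fold.
Codon 8 CGU (Arg): third position 4-fold.
Codon 9 AAG (Lys): third position 2-fold.
Codon 10 CCU (Pro): third position 4-fold.
Four-fold degenerate third positions: 6.

6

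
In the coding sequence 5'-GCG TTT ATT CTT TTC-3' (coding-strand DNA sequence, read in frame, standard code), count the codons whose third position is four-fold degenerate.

2

Codon 1 GCG (Ala): third position 4-fold.
Codon 2 TTT (Phe): third position 2-fold.
Codon 3 ATT (Ile): third position 3-fold.
Codon 4 CTT (Leu): third position 4-fold.
Codon 5 TTC (Phe): third position 2-fold.
Four-fold degenerate third positions: 2.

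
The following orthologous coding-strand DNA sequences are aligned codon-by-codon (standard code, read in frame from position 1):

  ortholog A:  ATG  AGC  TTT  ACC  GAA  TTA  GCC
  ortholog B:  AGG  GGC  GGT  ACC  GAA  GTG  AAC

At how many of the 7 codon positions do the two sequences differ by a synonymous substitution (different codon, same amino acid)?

0

Codon 1: ATG Met / AGG Arg — nonsynonymous.
Codon 2: AGC Ser / GGC Gly — nonsynonymous.
Codon 3: TTT Phe / GGT Gly — nonsynonymous.
Codon 4: ACC Thr / ACC Thr — identical.
Codon 5: GAA Glu / GAA Glu — identical.
Codon 6: TTA Leu / GTG Val — nonsynonymous.
Codon 7: GCC Ala / AAC Asn — nonsynonymous.
Synonymous differences: 0.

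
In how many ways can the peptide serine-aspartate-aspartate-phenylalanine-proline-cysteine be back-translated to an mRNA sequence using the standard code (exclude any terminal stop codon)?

384

Ser: 6 codons.
Asp: 2 codons.
Asp: 2 codons.
Phe: 2 codons.
Pro: 4 codons.
Cys: 2 codons.
6 × 2 × 2 × 2 × 4 × 2 = 384.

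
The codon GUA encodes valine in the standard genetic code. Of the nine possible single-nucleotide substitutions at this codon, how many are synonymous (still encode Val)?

Position 1: none → 0 synonymous.
Position 2: none → 0 synonymous.
Position 3: GUU, GUC, GUG → 3 synonymous.
Total: 0 + 0 + 3 = 3.

3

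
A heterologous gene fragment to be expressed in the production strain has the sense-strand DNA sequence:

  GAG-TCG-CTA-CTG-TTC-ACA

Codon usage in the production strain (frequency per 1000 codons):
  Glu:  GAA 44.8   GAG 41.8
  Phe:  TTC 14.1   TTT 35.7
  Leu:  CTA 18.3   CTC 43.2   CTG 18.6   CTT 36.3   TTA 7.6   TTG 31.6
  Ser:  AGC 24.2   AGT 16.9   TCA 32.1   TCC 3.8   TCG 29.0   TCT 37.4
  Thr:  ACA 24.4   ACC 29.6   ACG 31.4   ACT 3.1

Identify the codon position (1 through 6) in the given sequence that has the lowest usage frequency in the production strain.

5

Codon 1 GAG (Glu): 41.8 per 1000.
Codon 2 TCG (Ser): 29.0 per 1000.
Codon 3 CTA (Leu): 18.3 per 1000.
Codon 4 CTG (Leu): 18.6 per 1000.
Codon 5 TTC (Phe): 14.1 per 1000.
Codon 6 ACA (Thr): 24.4 per 1000.
Lowest frequency is 14.1 at codon 5.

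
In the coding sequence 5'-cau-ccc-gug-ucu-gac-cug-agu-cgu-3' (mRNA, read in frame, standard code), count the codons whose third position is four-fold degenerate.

5

Codon 1 CAU (His): third position 2-fold.
Codon 2 CCC (Pro): third position 4-fold.
Codon 3 GUG (Val): third position 4-fold.
Codon 4 UCU (Ser): third position 4-fold.
Codon 5 GAC (Asp): third position 2-fold.
Codon 6 CUG (Leu): third position 4-fold.
Codon 7 AGU (Ser): third position 2-fold.
Codon 8 CGU (Arg): third position 4-fold.
Four-fold degenerate third positions: 5.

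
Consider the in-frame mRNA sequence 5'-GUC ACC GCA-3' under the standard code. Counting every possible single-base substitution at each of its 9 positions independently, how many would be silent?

Codon 1 (GUC, Val): 3 synonymous substitutions.
Codon 2 (ACC, Thr): 3 synonymous substitutions.
Codon 3 (GCA, Ala): 3 synonymous substitutions.
Total: 3 + 3 + 3 = 9.

9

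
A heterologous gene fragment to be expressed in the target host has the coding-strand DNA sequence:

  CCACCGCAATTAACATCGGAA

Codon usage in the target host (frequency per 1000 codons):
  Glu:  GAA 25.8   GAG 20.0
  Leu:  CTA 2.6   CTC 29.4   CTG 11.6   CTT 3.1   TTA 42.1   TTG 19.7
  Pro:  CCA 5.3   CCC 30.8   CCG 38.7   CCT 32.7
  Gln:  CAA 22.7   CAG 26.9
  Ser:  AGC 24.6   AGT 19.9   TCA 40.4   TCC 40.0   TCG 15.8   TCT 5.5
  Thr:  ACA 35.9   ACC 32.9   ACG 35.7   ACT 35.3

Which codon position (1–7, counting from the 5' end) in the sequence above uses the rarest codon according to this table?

1

Codon 1 CCA (Pro): 5.3 per 1000.
Codon 2 CCG (Pro): 38.7 per 1000.
Codon 3 CAA (Gln): 22.7 per 1000.
Codon 4 TTA (Leu): 42.1 per 1000.
Codon 5 ACA (Thr): 35.9 per 1000.
Codon 6 TCG (Ser): 15.8 per 1000.
Codon 7 GAA (Glu): 25.8 per 1000.
Lowest frequency is 5.3 at codon 1.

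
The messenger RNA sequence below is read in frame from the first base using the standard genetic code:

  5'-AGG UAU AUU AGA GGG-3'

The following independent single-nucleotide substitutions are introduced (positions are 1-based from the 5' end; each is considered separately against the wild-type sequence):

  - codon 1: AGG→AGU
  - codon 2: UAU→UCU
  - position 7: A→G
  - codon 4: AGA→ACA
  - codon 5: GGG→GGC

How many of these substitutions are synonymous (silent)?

1

Codon 1: AGG (Arg) → AGU (Ser) — missense.
Codon 2: UAU (Tyr) → UCU (Ser) — missense.
Codon 3: AUU (Ile) → GUU (Val) — missense.
Codon 4: AGA (Arg) → ACA (Thr) — missense.
Codon 5: GGG (Gly) → GGC (Gly) — synonymous.
Synonymous: 1 of 5.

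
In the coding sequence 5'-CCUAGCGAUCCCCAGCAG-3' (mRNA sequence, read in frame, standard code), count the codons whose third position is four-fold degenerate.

Codon 1 CCU (Pro): third position 4-fold.
Codon 2 AGC (Ser): third position 2-fold.
Codon 3 GAU (Asp): third position 2-fold.
Codon 4 CCC (Pro): third position 4-fold.
Codon 5 CAG (Gln): third position 2-fold.
Codon 6 CAG (Gln): third position 2-fold.
Four-fold degenerate third positions: 2.

2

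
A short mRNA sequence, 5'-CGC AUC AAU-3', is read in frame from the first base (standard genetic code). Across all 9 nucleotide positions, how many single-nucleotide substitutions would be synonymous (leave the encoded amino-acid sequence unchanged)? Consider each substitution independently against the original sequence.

6

Codon 1 (CGC, Arg): 3 synonymous substitutions.
Codon 2 (AUC, Ile): 2 synonymous substitutions.
Codon 3 (AAU, Asn): 1 synonymous substitution.
Total: 3 + 2 + 1 = 6.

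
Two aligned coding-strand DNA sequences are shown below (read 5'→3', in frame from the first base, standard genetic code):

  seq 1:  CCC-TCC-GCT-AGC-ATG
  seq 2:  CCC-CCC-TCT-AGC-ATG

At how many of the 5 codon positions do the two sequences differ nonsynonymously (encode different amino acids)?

2

Codon 1: CCC Pro / CCC Pro — identical.
Codon 2: TCC Ser / CCC Pro — nonsynonymous.
Codon 3: GCT Ala / TCT Ser — nonsynonymous.
Codon 4: AGC Ser / AGC Ser — identical.
Codon 5: ATG Met / ATG Met — identical.
Nonsynonymous differences: 2.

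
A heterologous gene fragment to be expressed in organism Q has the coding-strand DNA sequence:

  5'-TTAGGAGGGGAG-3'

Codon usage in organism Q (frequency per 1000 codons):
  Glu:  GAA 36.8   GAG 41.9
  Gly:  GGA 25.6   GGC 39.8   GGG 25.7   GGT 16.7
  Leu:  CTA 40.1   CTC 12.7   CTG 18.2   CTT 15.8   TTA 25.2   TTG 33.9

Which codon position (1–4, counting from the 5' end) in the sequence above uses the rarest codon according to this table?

Codon 1 TTA (Leu): 25.2 per 1000.
Codon 2 GGA (Gly): 25.6 per 1000.
Codon 3 GGG (Gly): 25.7 per 1000.
Codon 4 GAG (Glu): 41.9 per 1000.
Lowest frequency is 25.2 at codon 1.

1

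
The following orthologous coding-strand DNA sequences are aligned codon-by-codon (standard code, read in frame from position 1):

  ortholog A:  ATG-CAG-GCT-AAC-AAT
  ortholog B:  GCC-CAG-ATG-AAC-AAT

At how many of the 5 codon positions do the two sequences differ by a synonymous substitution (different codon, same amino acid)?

0

Codon 1: ATG Met / GCC Ala — nonsynonymous.
Codon 2: CAG Gln / CAG Gln — identical.
Codon 3: GCT Ala / ATG Met — nonsynonymous.
Codon 4: AAC Asn / AAC Asn — identical.
Codon 5: AAT Asn / AAT Asn — identical.
Synonymous differences: 0.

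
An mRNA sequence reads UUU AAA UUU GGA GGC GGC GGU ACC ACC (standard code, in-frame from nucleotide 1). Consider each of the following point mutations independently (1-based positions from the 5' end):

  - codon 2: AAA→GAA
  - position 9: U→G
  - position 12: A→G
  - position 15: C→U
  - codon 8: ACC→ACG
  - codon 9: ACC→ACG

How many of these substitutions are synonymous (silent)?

Codon 2: AAA (Lys) → GAA (Glu) — missense.
Codon 3: UUU (Phe) → UUG (Leu) — missense.
Codon 4: GGA (Gly) → GGG (Gly) — synonymous.
Codon 5: GGC (Gly) → GGU (Gly) — synonymous.
Codon 8: ACC (Thr) → ACG (Thr) — synonymous.
Codon 9: ACC (Thr) → ACG (Thr) — synonymous.
Synonymous: 4 of 6.

4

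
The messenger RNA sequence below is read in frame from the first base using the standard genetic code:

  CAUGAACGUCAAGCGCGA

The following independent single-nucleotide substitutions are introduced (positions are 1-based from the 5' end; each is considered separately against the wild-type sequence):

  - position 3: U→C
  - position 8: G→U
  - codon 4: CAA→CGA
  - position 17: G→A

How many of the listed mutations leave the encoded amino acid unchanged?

Codon 1: CAU (His) → CAC (His) — synonymous.
Codon 3: CGU (Arg) → CUU (Leu) — missense.
Codon 4: CAA (Gln) → CGA (Arg) — missense.
Codon 6: CGA (Arg) → CAA (Gln) — missense.
Synonymous: 1 of 4.

1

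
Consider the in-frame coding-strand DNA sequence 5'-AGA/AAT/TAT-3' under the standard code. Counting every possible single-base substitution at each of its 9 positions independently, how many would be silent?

Codon 1 (AGA, Arg): 2 synonymous substitutions.
Codon 2 (AAT, Asn): 1 synonymous substitution.
Codon 3 (TAT, Tyr): 1 synonymous substitution.
Total: 2 + 1 + 1 = 4.

4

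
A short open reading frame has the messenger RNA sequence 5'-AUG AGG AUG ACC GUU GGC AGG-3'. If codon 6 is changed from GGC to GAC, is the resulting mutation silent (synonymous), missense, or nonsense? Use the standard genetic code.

Position 17 falls in codon 6: GGC → Gly.
After the substitution the codon is GAC → Asp.
Gly ≠ Asp, so this is a missense mutation.

missense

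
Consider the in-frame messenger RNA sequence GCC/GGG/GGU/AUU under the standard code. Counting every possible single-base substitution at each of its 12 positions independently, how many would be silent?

11

Codon 1 (GCC, Ala): 3 synonymous substitutions.
Codon 2 (GGG, Gly): 3 synonymous substitutions.
Codon 3 (GGU, Gly): 3 synonymous substitutions.
Codon 4 (AUU, Ile): 2 synonymous substitutions.
Total: 3 + 3 + 3 + 2 = 11.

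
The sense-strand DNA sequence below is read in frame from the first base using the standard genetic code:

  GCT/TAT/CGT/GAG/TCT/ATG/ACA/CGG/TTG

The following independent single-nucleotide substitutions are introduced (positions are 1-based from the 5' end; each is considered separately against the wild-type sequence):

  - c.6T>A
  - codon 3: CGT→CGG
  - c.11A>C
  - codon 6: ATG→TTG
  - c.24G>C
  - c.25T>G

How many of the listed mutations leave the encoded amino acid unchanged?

Codon 2: TAT (Tyr) → TAA (Stop) — nonsense.
Codon 3: CGT (Arg) → CGG (Arg) — synonymous.
Codon 4: GAG (Glu) → GCG (Ala) — missense.
Codon 6: ATG (Met) → TTG (Leu) — missense.
Codon 8: CGG (Arg) → CGC (Arg) — synonymous.
Codon 9: TTG (Leu) → GTG (Val) — missense.
Synonymous: 2 of 6.

2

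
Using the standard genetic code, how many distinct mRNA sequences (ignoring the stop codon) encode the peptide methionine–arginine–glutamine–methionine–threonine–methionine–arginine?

288

Met: 1 codon.
Arg: 6 codons.
Gln: 2 codons.
Met: 1 codon.
Thr: 4 codons.
Met: 1 codon.
Arg: 6 codons.
1 × 6 × 2 × 1 × 4 × 1 × 6 = 288.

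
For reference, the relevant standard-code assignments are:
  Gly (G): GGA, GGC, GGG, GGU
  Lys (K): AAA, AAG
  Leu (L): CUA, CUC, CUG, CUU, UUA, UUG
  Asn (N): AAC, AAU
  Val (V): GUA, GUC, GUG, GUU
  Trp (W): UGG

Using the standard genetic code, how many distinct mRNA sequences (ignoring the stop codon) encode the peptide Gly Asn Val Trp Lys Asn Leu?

768

Gly: 4 codons.
Asn: 2 codons.
Val: 4 codons.
Trp: 1 codon.
Lys: 2 codons.
Asn: 2 codons.
Leu: 6 codons.
4 × 2 × 4 × 1 × 2 × 2 × 6 = 768.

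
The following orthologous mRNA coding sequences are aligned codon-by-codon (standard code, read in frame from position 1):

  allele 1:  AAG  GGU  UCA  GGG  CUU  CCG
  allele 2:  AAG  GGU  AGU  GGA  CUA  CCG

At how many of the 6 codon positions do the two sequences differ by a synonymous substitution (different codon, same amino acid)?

3

Codon 1: AAG Lys / AAG Lys — identical.
Codon 2: GGU Gly / GGU Gly — identical.
Codon 3: UCA Ser / AGU Ser — synonymous.
Codon 4: GGG Gly / GGA Gly — synonymous.
Codon 5: CUU Leu / CUA Leu — synonymous.
Codon 6: CCG Pro / CCG Pro — identical.
Synonymous differences: 3.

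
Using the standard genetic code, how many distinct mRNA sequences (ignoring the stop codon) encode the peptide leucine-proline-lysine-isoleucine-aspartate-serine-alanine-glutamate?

13824

Leu: 6 codons.
Pro: 4 codons.
Lys: 2 codons.
Ile: 3 codons.
Asp: 2 codons.
Ser: 6 codons.
Ala: 4 codons.
Glu: 2 codons.
6 × 4 × 2 × 3 × 2 × 6 × 4 × 2 = 13824.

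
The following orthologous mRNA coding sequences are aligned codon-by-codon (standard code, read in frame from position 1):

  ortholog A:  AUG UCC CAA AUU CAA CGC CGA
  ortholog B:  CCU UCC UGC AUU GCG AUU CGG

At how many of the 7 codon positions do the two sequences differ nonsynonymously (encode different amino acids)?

4

Codon 1: AUG Met / CCU Pro — nonsynonymous.
Codon 2: UCC Ser / UCC Ser — identical.
Codon 3: CAA Gln / UGC Cys — nonsynonymous.
Codon 4: AUU Ile / AUU Ile — identical.
Codon 5: CAA Gln / GCG Ala — nonsynonymous.
Codon 6: CGC Arg / AUU Ile — nonsynonymous.
Codon 7: CGA Arg / CGG Arg — synonymous.
Nonsynonymous differences: 4.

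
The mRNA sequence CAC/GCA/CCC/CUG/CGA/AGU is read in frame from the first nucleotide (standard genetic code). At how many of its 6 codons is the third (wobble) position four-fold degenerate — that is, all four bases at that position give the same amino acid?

Codon 1 CAC (His): third position 2-fold.
Codon 2 GCA (Ala): third position 4-fold.
Codon 3 CCC (Pro): third position 4-fold.
Codon 4 CUG (Leu): third position 4-fold.
Codon 5 CGA (Arg): third position 4-fold.
Codon 6 AGU (Ser): third position 2-fold.
Four-fold degenerate third positions: 4.

4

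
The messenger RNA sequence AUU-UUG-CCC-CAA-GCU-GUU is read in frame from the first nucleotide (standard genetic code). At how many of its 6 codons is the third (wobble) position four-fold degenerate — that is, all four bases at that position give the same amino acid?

3

Codon 1 AUU (Ile): third position 3-fold.
Codon 2 UUG (Leu): third position 2-fold.
Codon 3 CCC (Pro): third position 4-fold.
Codon 4 CAA (Gln): third position 2-fold.
Codon 5 GCU (Ala): third position 4-fold.
Codon 6 GUU (Val): third position 4-fold.
Four-fold degenerate third positions: 3.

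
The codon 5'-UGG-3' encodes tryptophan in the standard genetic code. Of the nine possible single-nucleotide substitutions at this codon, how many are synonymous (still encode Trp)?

Position 1: none → 0 synonymous.
Position 2: none → 0 synonymous.
Position 3: none → 0 synonymous.
Total: 0 + 0 + 0 = 0.

0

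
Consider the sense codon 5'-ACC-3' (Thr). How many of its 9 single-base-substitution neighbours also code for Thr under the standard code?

Position 1: none → 0 synonymous.
Position 2: none → 0 synonymous.
Position 3: ACU, ACA, ACG → 3 synonymous.
Total: 0 + 0 + 3 = 3.

3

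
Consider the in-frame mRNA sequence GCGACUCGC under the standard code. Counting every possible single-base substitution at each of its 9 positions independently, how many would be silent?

Codon 1 (GCG, Ala): 3 synonymous substitutions.
Codon 2 (ACU, Thr): 3 synonymous substitutions.
Codon 3 (CGC, Arg): 3 synonymous substitutions.
Total: 3 + 3 + 3 = 9.

9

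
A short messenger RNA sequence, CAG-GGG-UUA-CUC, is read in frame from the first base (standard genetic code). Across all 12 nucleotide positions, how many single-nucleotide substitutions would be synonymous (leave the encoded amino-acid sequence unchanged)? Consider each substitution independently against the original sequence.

Codon 1 (CAG, Gln): 1 synonymous substitution.
Codon 2 (GGG, Gly): 3 synonymous substitutions.
Codon 3 (UUA, Leu): 2 synonymous substitutions.
Codon 4 (CUC, Leu): 3 synonymous substitutions.
Total: 1 + 3 + 2 + 3 = 9.

9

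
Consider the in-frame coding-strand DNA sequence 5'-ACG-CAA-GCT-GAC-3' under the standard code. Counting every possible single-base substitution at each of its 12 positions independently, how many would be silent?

Codon 1 (ACG, Thr): 3 synonymous substitutions.
Codon 2 (CAA, Gln): 1 synonymous substitution.
Codon 3 (GCT, Ala): 3 synonymous substitutions.
Codon 4 (GAC, Asp): 1 synonymous substitution.
Total: 3 + 1 + 3 + 1 = 8.

8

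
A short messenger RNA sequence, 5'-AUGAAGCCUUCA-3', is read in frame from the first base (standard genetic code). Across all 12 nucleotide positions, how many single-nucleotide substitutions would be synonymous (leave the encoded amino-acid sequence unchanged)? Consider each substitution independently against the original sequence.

7

Codon 1 (AUG, Met): 0 synonymous substitutions.
Codon 2 (AAG, Lys): 1 synonymous substitution.
Codon 3 (CCU, Pro): 3 synonymous substitutions.
Codon 4 (UCA, Ser): 3 synonymous substitutions.
Total: 0 + 1 + 3 + 3 = 7.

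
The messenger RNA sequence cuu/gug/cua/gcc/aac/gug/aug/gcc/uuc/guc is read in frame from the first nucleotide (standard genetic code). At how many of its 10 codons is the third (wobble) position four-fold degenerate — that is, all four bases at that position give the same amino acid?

Codon 1 CUU (Leu): third position 4-fold.
Codon 2 GUG (Val): third position 4-fold.
Codon 3 CUA (Leu): third position 4-fold.
Codon 4 GCC (Ala): third position 4-fold.
Codon 5 AAC (Asn): third position 2-fold.
Codon 6 GUG (Val): third position 4-fold.
Codon 7 AUG (Met): third position 1-fold.
Codon 8 GCC (Ala): third position 4-fold.
Codon 9 UUC (Phe): third position 2-fold.
Codon 10 GUC (Val): third position 4-fold.
Four-fold degenerate third positions: 7.

7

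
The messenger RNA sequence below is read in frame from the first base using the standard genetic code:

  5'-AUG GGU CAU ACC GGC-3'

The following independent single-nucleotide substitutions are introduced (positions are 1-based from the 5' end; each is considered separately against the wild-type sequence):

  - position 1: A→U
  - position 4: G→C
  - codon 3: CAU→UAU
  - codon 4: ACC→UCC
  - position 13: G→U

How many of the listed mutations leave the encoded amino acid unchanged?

Codon 1: AUG (Met) → UUG (Leu) — missense.
Codon 2: GGU (Gly) → CGU (Arg) — missense.
Codon 3: CAU (His) → UAU (Tyr) — missense.
Codon 4: ACC (Thr) → UCC (Ser) — missense.
Codon 5: GGC (Gly) → UGC (Cys) — missense.
Synonymous: 0 of 5.

0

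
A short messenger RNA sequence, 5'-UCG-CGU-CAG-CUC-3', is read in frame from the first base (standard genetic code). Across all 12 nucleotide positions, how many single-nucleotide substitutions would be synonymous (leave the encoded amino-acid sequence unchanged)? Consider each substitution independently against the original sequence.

Codon 1 (UCG, Ser): 3 synonymous substitutions.
Codon 2 (CGU, Arg): 3 synonymous substitutions.
Codon 3 (CAG, Gln): 1 synonymous substitution.
Codon 4 (CUC, Leu): 3 synonymous substitutions.
Total: 3 + 3 + 1 + 3 = 10.

10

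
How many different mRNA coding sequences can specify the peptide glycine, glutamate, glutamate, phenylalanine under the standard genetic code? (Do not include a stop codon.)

32

Gly: 4 codons.
Glu: 2 codons.
Glu: 2 codons.
Phe: 2 codons.
4 × 2 × 2 × 2 = 32.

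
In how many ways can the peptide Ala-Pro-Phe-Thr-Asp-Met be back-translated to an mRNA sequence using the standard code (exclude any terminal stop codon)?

Ala: 4 codons.
Pro: 4 codons.
Phe: 2 codons.
Thr: 4 codons.
Asp: 2 codons.
Met: 1 codon.
4 × 4 × 2 × 4 × 2 × 1 = 256.

256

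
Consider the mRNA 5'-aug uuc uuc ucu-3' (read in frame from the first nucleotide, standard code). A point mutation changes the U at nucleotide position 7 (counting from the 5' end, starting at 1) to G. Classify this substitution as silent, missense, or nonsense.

missense

Position 7 falls in codon 3: UUC → Phe.
After the substitution the codon is GUC → Val.
Phe ≠ Val, so this is a missense mutation.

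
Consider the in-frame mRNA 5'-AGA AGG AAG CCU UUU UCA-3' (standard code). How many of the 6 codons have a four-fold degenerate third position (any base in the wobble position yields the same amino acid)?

2

Codon 1 AGA (Arg): third position 2-fold.
Codon 2 AGG (Arg): third position 2-fold.
Codon 3 AAG (Lys): third position 2-fold.
Codon 4 CCU (Pro): third position 4-fold.
Codon 5 UUU (Phe): third position 2-fold.
Codon 6 UCA (Ser): third position 4-fold.
Four-fold degenerate third positions: 2.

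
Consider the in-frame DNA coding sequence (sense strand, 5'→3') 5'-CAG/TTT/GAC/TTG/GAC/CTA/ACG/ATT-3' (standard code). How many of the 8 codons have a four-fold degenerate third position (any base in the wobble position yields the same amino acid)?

2

Codon 1 CAG (Gln): third position 2-fold.
Codon 2 TTT (Phe): third position 2-fold.
Codon 3 GAC (Asp): third position 2-fold.
Codon 4 TTG (Leu): third position 2-fold.
Codon 5 GAC (Asp): third position 2-fold.
Codon 6 CTA (Leu): third position 4-fold.
Codon 7 ACG (Thr): third position 4-fold.
Codon 8 ATT (Ile): third position 3-fold.
Four-fold degenerate third positions: 2.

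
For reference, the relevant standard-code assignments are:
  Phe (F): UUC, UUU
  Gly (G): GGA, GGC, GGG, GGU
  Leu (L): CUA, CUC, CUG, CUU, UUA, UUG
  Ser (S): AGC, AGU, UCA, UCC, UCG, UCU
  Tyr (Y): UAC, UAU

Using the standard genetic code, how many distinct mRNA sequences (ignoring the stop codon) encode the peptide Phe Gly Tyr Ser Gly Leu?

2304

Phe: 2 codons.
Gly: 4 codons.
Tyr: 2 codons.
Ser: 6 codons.
Gly: 4 codons.
Leu: 6 codons.
2 × 4 × 2 × 6 × 4 × 6 = 2304.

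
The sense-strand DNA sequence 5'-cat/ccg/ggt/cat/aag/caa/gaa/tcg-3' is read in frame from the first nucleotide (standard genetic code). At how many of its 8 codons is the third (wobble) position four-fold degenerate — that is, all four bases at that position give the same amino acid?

3

Codon 1 CAT (His): third position 2-fold.
Codon 2 CCG (Pro): third position 4-fold.
Codon 3 GGT (Gly): third position 4-fold.
Codon 4 CAT (His): third position 2-fold.
Codon 5 AAG (Lys): third position 2-fold.
Codon 6 CAA (Gln): third position 2-fold.
Codon 7 GAA (Glu): third position 2-fold.
Codon 8 TCG (Ser): third position 4-fold.
Four-fold degenerate third positions: 3.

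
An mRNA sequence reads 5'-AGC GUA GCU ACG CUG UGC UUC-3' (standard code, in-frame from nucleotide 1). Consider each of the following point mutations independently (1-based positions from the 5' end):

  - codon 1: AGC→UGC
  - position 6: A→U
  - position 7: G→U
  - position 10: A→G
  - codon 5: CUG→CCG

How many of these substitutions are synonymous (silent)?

Codon 1: AGC (Ser) → UGC (Cys) — missense.
Codon 2: GUA (Val) → GUU (Val) — synonymous.
Codon 3: GCU (Ala) → UCU (Ser) — missense.
Codon 4: ACG (Thr) → GCG (Ala) — missense.
Codon 5: CUG (Leu) → CCG (Pro) — missense.
Synonymous: 1 of 5.

1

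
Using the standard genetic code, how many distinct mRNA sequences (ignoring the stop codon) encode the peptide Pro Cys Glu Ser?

Pro: 4 codons.
Cys: 2 codons.
Glu: 2 codons.
Ser: 6 codons.
4 × 2 × 2 × 6 = 96.

96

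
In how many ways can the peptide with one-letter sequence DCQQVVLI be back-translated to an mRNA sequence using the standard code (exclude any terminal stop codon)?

Asp: 2 codons.
Cys: 2 codons.
Gln: 2 codons.
Gln: 2 codons.
Val: 4 codons.
Val: 4 codons.
Leu: 6 codons.
Ile: 3 codons.
2 × 2 × 2 × 2 × 4 × 4 × 6 × 3 = 4608.

4608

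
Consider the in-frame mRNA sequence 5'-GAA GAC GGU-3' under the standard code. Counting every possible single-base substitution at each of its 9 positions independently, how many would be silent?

Codon 1 (GAA, Glu): 1 synonymous substitution.
Codon 2 (GAC, Asp): 1 synonymous substitution.
Codon 3 (GGU, Gly): 3 synonymous substitutions.
Total: 1 + 1 + 3 = 5.

5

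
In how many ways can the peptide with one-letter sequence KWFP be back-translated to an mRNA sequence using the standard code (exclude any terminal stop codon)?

Lys: 2 codons.
Trp: 1 codon.
Phe: 2 codons.
Pro: 4 codons.
2 × 1 × 2 × 4 = 16.

16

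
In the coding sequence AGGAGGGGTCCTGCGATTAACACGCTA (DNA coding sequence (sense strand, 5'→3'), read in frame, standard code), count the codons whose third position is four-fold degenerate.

Codon 1 AGG (Arg): third position 2-fold.
Codon 2 AGG (Arg): third position 2-fold.
Codon 3 GGT (Gly): third position 4-fold.
Codon 4 CCT (Pro): third position 4-fold.
Codon 5 GCG (Ala): third position 4-fold.
Codon 6 ATT (Ile): third position 3-fold.
Codon 7 AAC (Asn): third position 2-fold.
Codon 8 ACG (Thr): third position 4-fold.
Codon 9 CTA (Leu): third position 4-fold.
Four-fold degenerate third positions: 5.

5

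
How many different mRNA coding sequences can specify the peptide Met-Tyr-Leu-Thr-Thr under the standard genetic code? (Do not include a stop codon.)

192

Met: 1 codon.
Tyr: 2 codons.
Leu: 6 codons.
Thr: 4 codons.
Thr: 4 codons.
1 × 2 × 6 × 4 × 4 = 192.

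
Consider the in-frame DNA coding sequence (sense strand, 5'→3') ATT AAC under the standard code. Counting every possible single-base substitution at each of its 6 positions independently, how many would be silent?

3

Codon 1 (ATT, Ile): 2 synonymous substitutions.
Codon 2 (AAC, Asn): 1 synonymous substitution.
Total: 2 + 1 = 3.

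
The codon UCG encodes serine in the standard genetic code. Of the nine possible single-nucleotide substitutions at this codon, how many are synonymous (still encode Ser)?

Position 1: none → 0 synonymous.
Position 2: none → 0 synonymous.
Position 3: UCU, UCC, UCA → 3 synonymous.
Total: 0 + 0 + 3 = 3.

3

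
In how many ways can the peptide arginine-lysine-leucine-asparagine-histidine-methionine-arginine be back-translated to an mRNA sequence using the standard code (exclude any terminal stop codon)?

1728

Arg: 6 codons.
Lys: 2 codons.
Leu: 6 codons.
Asn: 2 codons.
His: 2 codons.
Met: 1 codon.
Arg: 6 codons.
6 × 2 × 6 × 2 × 2 × 1 × 6 = 1728.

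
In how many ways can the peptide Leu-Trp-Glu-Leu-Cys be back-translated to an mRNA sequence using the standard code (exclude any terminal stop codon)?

Leu: 6 codons.
Trp: 1 codon.
Glu: 2 codons.
Leu: 6 codons.
Cys: 2 codons.
6 × 1 × 2 × 6 × 2 = 144.

144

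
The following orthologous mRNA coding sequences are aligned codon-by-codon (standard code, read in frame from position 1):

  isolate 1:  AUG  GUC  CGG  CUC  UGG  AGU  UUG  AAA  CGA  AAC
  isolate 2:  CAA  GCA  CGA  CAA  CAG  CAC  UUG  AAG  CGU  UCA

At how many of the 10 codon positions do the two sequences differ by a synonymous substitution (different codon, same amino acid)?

Codon 1: AUG Met / CAA Gln — nonsynonymous.
Codon 2: GUC Val / GCA Ala — nonsynonymous.
Codon 3: CGG Arg / CGA Arg — synonymous.
Codon 4: CUC Leu / CAA Gln — nonsynonymous.
Codon 5: UGG Trp / CAG Gln — nonsynonymous.
Codon 6: AGU Ser / CAC His — nonsynonymous.
Codon 7: UUG Leu / UUG Leu — identical.
Codon 8: AAA Lys / AAG Lys — synonymous.
Codon 9: CGA Arg / CGU Arg — synonymous.
Codon 10: AAC Asn / UCA Ser — nonsynonymous.
Synonymous differences: 3.

3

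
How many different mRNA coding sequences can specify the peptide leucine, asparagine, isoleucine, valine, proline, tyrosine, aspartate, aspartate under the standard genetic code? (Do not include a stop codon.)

Leu: 6 codons.
Asn: 2 codons.
Ile: 3 codons.
Val: 4 codons.
Pro: 4 codons.
Tyr: 2 codons.
Asp: 2 codons.
Asp: 2 codons.
6 × 2 × 3 × 4 × 4 × 2 × 2 × 2 = 4608.

4608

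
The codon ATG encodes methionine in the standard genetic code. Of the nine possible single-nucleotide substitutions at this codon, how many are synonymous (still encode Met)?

Position 1: none → 0 synonymous.
Position 2: none → 0 synonymous.
Position 3: none → 0 synonymous.
Total: 0 + 0 + 0 = 0.

0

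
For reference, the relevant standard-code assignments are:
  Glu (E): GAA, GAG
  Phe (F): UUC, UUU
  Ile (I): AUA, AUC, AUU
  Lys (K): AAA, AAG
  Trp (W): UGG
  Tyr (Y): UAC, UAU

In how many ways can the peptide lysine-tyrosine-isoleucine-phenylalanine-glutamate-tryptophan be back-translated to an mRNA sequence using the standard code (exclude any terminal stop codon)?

48

Lys: 2 codons.
Tyr: 2 codons.
Ile: 3 codons.
Phe: 2 codons.
Glu: 2 codons.
Trp: 1 codon.
2 × 2 × 3 × 2 × 2 × 1 = 48.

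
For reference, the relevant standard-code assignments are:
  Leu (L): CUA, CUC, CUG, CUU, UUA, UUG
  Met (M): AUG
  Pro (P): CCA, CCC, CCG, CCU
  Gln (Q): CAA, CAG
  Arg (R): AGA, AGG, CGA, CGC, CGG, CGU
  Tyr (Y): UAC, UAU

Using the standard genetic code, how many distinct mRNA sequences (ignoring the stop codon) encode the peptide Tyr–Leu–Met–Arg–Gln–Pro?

576

Tyr: 2 codons.
Leu: 6 codons.
Met: 1 codon.
Arg: 6 codons.
Gln: 2 codons.
Pro: 4 codons.
2 × 6 × 1 × 6 × 2 × 4 = 576.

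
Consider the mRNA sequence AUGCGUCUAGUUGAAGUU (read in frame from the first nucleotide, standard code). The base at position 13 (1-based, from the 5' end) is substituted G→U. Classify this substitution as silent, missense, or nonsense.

nonsense

Position 13 falls in codon 5: GAA → Glu.
After the substitution the codon is UAA → Stop.
The new codon is a stop codon, so this is a nonsense mutation.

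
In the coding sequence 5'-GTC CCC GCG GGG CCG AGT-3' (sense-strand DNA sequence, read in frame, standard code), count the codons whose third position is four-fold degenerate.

5

Codon 1 GTC (Val): third position 4-fold.
Codon 2 CCC (Pro): third position 4-fold.
Codon 3 GCG (Ala): third position 4-fold.
Codon 4 GGG (Gly): third position 4-fold.
Codon 5 CCG (Pro): third position 4-fold.
Codon 6 AGT (Ser): third position 2-fold.
Four-fold degenerate third positions: 5.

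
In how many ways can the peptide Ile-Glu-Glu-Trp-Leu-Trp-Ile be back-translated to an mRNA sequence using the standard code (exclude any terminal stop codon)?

Ile: 3 codons.
Glu: 2 codons.
Glu: 2 codons.
Trp: 1 codon.
Leu: 6 codons.
Trp: 1 codon.
Ile: 3 codons.
3 × 2 × 2 × 1 × 6 × 1 × 3 = 216.

216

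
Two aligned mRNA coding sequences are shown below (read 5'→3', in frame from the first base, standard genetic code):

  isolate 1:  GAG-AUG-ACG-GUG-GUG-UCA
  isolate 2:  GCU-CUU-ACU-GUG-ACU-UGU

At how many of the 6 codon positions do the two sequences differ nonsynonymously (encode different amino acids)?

Codon 1: GAG Glu / GCU Ala — nonsynonymous.
Codon 2: AUG Met / CUU Leu — nonsynonymous.
Codon 3: ACG Thr / ACU Thr — synonymous.
Codon 4: GUG Val / GUG Val — identical.
Codon 5: GUG Val / ACU Thr — nonsynonymous.
Codon 6: UCA Ser / UGU Cys — nonsynonymous.
Nonsynonymous differences: 4.

4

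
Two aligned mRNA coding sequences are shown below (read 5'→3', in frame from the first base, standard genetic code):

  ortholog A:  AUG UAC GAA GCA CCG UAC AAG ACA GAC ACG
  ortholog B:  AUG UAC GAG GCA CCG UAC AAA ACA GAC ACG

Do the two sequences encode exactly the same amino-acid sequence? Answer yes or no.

Codon 1: AUG Met / AUG Met — identical.
Codon 2: UAC Tyr / UAC Tyr — identical.
Codon 3: GAA Glu / GAG Glu — synonymous.
Codon 4: GCA Ala / GCA Ala — identical.
Codon 5: CCG Pro / CCG Pro — identical.
Codon 6: UAC Tyr / UAC Tyr — identical.
Codon 7: AAG Lys / AAA Lys — synonymous.
Codon 8: ACA Thr / ACA Thr — identical.
Codon 9: GAC Asp / GAC Asp — identical.
Codon 10: ACG Thr / ACG Thr — identical.
Nonsynonymous differences: 0 → same protein.

yes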